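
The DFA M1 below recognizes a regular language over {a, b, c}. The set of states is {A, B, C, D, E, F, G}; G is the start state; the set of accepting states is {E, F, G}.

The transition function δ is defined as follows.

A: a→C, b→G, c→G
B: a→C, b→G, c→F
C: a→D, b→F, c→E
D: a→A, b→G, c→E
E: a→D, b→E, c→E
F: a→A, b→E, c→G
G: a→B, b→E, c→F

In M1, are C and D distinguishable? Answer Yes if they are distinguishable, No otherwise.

Initial partition by acceptance: {E,F,G} | {A,B,C,D}.
Stable partition: {E,F,G} | {A,B,C,D} — 2 equivalence classes.
C and D lie in the same block of the stable partition, so they are equivalent — no string distinguishes them.

No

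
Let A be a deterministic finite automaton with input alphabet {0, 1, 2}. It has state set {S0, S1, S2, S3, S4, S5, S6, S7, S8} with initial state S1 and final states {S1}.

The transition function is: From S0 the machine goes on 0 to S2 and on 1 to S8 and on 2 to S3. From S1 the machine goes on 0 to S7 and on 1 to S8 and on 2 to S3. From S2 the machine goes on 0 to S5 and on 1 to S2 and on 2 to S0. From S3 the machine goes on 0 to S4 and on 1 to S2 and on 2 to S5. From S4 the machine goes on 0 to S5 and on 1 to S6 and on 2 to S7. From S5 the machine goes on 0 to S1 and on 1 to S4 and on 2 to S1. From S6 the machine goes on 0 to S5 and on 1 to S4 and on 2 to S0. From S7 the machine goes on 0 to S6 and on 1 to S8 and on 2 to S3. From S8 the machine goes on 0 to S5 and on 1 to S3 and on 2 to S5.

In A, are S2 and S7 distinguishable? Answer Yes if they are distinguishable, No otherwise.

Yes

P0 = {S1} | {S0,S2,S3,S4,S5,S6,S7,S8}.
Split {S0,S2,S3,S4,S5,S6,S7,S8} by δ(·,0) → {S0,S2,S3,S4,S6,S7,S8} and {S5}.
Refine {S0,S2,S3,S4,S6,S7,S8} on symbol 0: members go to different blocks, giving {S2,S4,S6,S8} and {S0,S3,S7}.
On input 1, block {S2,S4,S6,S8} splits into {S2,S4,S6} and {S8}.
On input 1, block {S0,S3,S7} splits into {S0,S7} and {S3}.
No further refinement is possible. Final partition (6 blocks): {S1} | {S2,S4,S6} | {S5} | {S0,S7} | {S8} | {S3}.
S2 and S7 end up in different blocks, so they are distinguishable. For instance, the string '00' is accepted from only S2.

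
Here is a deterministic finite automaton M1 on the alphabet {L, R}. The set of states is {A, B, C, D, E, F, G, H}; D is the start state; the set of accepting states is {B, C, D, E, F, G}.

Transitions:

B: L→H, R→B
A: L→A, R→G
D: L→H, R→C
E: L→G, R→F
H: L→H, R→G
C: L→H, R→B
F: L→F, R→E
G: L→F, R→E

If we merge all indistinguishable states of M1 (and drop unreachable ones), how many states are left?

3

Reachable states from the start: {B,C,D,E,F,G,H}. Unreachable: {A} — drop them.
Start with accepting vs non-accepting: {B,C,D,E,F,G} | {H}.
Split {B,C,D,E,F,G} by δ(·,L) → {B,C,D} and {E,F,G}.
No further refinement is possible. Final partition (3 blocks): {B,C,D} | {H} | {E,F,G}.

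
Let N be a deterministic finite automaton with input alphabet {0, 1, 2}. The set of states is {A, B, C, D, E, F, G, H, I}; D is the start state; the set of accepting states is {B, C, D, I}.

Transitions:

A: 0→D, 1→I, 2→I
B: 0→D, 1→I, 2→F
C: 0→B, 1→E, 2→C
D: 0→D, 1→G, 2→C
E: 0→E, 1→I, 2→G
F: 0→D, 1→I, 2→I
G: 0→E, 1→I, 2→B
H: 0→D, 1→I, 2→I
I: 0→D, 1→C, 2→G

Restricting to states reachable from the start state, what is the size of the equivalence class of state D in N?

States {A,H} cannot be reached from the start state, so discard them.
Start with accepting vs non-accepting: {B,C,D,I} | {E,F,G}.
On input 1, block {B,C,D,I} splits into {B,I} and {C,D}.
Split {B,I} by δ(·,1) → {B} and {I}.
On input 0, block {E,F,G} splits into {E,G} and {F}.
Split {E,G} by δ(·,2) → {E} and {G}.
Refine {C,D} on symbol 0: members go to different blocks, giving {C} and {D}.
No further refinement is possible. Final partition (7 blocks): {B} | {E} | {C} | {I} | {F} | {G} | {D}.
State D belongs to the block {D}, which has 1 states.

1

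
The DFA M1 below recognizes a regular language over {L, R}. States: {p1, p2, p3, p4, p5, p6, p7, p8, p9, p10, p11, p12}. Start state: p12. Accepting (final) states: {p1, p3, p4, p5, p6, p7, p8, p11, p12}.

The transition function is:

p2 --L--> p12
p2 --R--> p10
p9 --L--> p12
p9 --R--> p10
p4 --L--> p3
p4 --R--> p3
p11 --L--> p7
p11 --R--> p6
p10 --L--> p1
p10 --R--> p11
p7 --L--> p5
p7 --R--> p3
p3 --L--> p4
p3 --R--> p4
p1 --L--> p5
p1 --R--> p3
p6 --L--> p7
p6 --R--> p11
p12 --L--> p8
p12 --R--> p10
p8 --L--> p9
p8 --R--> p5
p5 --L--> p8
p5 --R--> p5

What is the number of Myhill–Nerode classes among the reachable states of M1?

First remove the unreachable states {p2}; 11 states remain.
Start with accepting vs non-accepting: {p1,p3,p4,p5,p6,p7,p8,p11,p12} | {p9,p10}.
Refine {p1,p3,p4,p5,p6,p7,p8,p11,p12} on symbol L: members go to different blocks, giving {p1,p3,p4,p5,p6,p7,p11,p12} and {p8}.
Split {p1,p3,p4,p5,p6,p7,p11,p12} by δ(·,L) → {p1,p3,p4,p6,p7,p11} and {p5,p12}.
On input L, block {p1,p3,p4,p6,p7,p11} splits into {p3,p4,p6,p11} and {p1,p7}.
Split {p3,p4,p6,p11} by δ(·,L) → {p3,p4} and {p6,p11}.
Split {p9,p10} by δ(·,L) → {p9} and {p10}.
Split {p5,p12} by δ(·,R) → {p5} and {p12}.
Stable partition: {p3,p4} | {p9} | {p8} | {p5} | {p1,p7} | {p6,p11} | {p10} | {p12} — 8 equivalence classes.

8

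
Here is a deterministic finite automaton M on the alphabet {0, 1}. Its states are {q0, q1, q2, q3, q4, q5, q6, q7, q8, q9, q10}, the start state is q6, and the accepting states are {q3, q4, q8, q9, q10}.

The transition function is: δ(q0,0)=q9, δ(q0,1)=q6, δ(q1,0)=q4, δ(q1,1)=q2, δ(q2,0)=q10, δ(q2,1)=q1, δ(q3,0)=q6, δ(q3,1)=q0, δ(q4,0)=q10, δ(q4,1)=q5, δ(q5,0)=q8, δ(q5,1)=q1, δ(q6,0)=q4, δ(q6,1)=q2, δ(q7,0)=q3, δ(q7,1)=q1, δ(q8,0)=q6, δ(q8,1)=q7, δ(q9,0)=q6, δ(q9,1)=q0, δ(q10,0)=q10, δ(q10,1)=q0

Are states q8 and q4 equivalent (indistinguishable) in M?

All states are reachable from the start state.
Start with accepting vs non-accepting: {q3,q4,q8,q9,q10} | {q0,q1,q2,q5,q6,q7}.
On input 0, block {q3,q4,q8,q9,q10} splits into {q3,q8,q9} and {q4,q10}.
Refine {q0,q1,q2,q5,q6,q7} on symbol 0: members go to different blocks, giving {q0,q5,q7} and {q1,q2,q6}.
No further refinement is possible. Final partition (4 blocks): {q3,q8,q9} | {q0,q5,q7} | {q4,q10} | {q1,q2,q6}.
q8 and q4 end up in different blocks, so they are distinguishable. For instance, the string '0' is accepted from only q4.

No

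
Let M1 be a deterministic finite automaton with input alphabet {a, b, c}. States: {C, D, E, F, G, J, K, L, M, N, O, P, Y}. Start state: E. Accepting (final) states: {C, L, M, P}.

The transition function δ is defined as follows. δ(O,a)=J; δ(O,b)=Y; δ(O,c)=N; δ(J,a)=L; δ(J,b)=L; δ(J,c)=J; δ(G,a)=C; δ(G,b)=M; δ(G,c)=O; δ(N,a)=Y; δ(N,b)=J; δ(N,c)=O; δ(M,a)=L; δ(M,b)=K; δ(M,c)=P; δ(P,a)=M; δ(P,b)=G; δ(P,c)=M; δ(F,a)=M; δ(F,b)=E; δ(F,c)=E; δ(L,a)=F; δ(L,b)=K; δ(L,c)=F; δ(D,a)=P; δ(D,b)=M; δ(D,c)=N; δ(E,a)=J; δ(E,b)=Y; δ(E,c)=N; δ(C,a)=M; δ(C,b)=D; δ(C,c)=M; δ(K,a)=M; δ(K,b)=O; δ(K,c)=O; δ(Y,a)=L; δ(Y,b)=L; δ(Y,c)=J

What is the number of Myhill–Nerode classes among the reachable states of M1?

Every state is reachable, so we keep all 13.
Start with accepting vs non-accepting: {C,L,M,P} | {D,E,F,G,J,K,N,O,Y}.
On input a, block {C,L,M,P} splits into {C,M,P} and {L}.
On input a, block {C,M,P} splits into {C,P} and {M}.
Split {D,E,F,G,J,K,N,O,Y} by δ(·,a) → {E,N,O} and {D,G} and {F,K} and {J,Y}.
Stable partition: {C,P} | {E,N,O} | {L} | {M} | {D,G} | {F,K} | {J,Y} — 7 equivalence classes.

7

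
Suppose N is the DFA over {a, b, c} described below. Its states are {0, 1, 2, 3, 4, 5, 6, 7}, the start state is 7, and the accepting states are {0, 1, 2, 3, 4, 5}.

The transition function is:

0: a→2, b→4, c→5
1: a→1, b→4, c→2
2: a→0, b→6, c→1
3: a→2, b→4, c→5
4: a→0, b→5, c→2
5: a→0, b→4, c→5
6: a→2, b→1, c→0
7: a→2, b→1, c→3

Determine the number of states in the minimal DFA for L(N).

6

Start with accepting vs non-accepting: {0,1,2,3,4,5} | {6,7}.
Refine {0,1,2,3,4,5} on symbol b: members go to different blocks, giving {0,1,3,4,5} and {2}.
Split {0,1,3,4,5} by δ(·,a) → {1,4,5} and {0,3}.
Refine {1,4,5} on symbol a: members go to different blocks, giving {4,5} and {1}.
Refine {4,5} on symbol c: members go to different blocks, giving {4} and {5}.
The partition is now stable with 6 blocks: {4} | {6,7} | {2} | {0,3} | {1} | {5}.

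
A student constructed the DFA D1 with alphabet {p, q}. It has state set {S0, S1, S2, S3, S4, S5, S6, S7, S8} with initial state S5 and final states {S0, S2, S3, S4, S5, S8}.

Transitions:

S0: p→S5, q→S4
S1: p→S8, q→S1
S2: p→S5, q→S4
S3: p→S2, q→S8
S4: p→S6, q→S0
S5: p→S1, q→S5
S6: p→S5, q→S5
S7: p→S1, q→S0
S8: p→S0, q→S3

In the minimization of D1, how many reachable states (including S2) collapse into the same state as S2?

2

Reachable states from the start: {S0,S1,S2,S3,S4,S5,S6,S8}. Unreachable: {S7} — drop them.
Initial partition by acceptance: {S0,S2,S3,S4,S5,S8} | {S1,S6}.
Refine {S0,S2,S3,S4,S5,S8} on symbol p: members go to different blocks, giving {S0,S2,S3,S8} and {S4,S5}.
Refine {S0,S2,S3,S8} on symbol p: members go to different blocks, giving {S0,S2} and {S3,S8}.
Split {S1,S6} by δ(·,p) → {S1} and {S6}.
Split {S4,S5} by δ(·,p) → {S4} and {S5}.
The partition is now stable with 6 blocks: {S0,S2} | {S1} | {S4} | {S3,S8} | {S6} | {S5}.
State S2 belongs to the block {S0,S2}, which has 2 states.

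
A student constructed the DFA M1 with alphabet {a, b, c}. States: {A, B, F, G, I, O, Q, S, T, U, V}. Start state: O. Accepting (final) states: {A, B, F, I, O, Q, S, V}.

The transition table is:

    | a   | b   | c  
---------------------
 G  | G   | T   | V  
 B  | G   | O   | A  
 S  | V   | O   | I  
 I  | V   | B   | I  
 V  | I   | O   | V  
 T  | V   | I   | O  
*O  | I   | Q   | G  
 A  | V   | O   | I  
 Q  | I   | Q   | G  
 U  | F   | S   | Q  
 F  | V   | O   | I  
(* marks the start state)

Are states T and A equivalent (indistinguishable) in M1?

States {F,S,U} cannot be reached from the start state, so discard them.
P0 = {A,B,I,O,Q,V} | {G,T}.
On input a, block {A,B,I,O,Q,V} splits into {A,I,O,Q,V} and {B}.
Split {A,I,O,Q,V} by δ(·,b) → {A,O,Q,V} and {I}.
On input a, block {A,O,Q,V} splits into {O,Q,V} and {A}.
On input c, block {O,Q,V} splits into {O,Q} and {V}.
Split {G,T} by δ(·,a) → {G} and {T}.
The partition is now stable with 7 blocks: {O,Q} | {G} | {B} | {I} | {A} | {V} | {T}.
T and A end up in different blocks, so they are distinguishable. For instance, the string 'ε' is accepted from only A.

No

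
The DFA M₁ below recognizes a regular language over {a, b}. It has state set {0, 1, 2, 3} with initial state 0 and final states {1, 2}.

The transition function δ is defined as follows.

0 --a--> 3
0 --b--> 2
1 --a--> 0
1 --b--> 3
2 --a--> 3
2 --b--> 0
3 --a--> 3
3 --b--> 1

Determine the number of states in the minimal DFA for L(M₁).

2

Every state is reachable, so we keep all 4.
Start with accepting vs non-accepting: {1,2} | {0,3}.
No further refinement is possible. Final partition (2 blocks): {1,2} | {0,3}.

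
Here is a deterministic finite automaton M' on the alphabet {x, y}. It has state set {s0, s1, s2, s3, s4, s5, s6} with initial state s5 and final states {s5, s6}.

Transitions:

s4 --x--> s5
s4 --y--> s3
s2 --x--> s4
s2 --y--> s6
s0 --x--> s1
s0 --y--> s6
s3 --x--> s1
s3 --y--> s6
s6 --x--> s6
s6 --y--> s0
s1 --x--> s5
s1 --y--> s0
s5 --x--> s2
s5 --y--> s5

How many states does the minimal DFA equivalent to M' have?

Every state is reachable, so we keep all 7.
P0 = {s5,s6} | {s0,s1,s2,s3,s4}.
Split {s5,s6} by δ(·,x) → {s5} and {s6}.
Refine {s0,s1,s2,s3,s4} on symbol x: members go to different blocks, giving {s0,s2,s3} and {s1,s4}.
No further refinement is possible. Final partition (4 blocks): {s5} | {s0,s2,s3} | {s6} | {s1,s4}.

4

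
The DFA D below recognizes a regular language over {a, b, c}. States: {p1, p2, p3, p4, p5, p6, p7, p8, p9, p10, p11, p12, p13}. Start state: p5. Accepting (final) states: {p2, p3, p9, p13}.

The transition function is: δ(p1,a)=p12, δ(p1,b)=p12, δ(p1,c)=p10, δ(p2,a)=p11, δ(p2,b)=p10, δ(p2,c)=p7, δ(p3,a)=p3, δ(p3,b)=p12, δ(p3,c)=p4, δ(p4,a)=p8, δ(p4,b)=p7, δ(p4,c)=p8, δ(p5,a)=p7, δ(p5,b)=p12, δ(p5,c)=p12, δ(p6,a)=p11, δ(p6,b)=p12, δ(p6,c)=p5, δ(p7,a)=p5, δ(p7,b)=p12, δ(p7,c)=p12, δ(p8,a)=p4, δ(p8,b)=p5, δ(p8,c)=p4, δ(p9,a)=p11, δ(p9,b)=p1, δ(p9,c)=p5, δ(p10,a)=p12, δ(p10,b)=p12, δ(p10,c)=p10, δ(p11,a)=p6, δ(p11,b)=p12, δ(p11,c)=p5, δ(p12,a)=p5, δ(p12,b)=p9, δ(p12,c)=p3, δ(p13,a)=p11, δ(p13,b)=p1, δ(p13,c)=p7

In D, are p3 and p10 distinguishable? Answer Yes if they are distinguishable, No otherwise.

First remove the unreachable states {p2,p13}; 11 states remain.
P0 = {p3,p9} | {p1,p4,p5,p6,p7,p8,p10,p11,p12}.
Refine {p3,p9} on symbol a: members go to different blocks, giving {p3} and {p9}.
Refine {p1,p4,p5,p6,p7,p8,p10,p11,p12} on symbol b: members go to different blocks, giving {p1,p4,p5,p6,p7,p8,p10,p11} and {p12}.
Refine {p1,p4,p5,p6,p7,p8,p10,p11} on symbol a: members go to different blocks, giving {p4,p5,p6,p7,p8,p11} and {p1,p10}.
Split {p4,p5,p6,p7,p8,p11} by δ(·,b) → {p5,p6,p7,p11} and {p4,p8}.
Split {p5,p6,p7,p11} by δ(·,c) → {p5,p7} and {p6,p11}.
Stable partition: {p3} | {p5,p7} | {p9} | {p12} | {p1,p10} | {p4,p8} | {p6,p11} — 7 equivalence classes.
p3 and p10 end up in different blocks, so they are distinguishable. For instance, the string 'ε' is accepted from only p3.

Yes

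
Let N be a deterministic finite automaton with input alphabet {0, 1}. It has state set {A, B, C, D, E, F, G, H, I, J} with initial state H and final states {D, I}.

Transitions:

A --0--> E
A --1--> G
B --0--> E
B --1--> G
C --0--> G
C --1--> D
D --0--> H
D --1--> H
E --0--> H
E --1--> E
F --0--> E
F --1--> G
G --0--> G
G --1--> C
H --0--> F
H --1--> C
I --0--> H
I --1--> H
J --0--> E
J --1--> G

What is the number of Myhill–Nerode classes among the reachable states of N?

6

Reachable states from the start: {C,D,E,F,G,H}. Unreachable: {A,B,I,J} — drop them.
Start with accepting vs non-accepting: {D} | {C,E,F,G,H}.
Split {C,E,F,G,H} by δ(·,1) → {E,F,G,H} and {C}.
Refine {E,F,G,H} on symbol 1: members go to different blocks, giving {E,F} and {G,H}.
Split {E,F} by δ(·,0) → {E} and {F}.
Refine {G,H} on symbol 0: members go to different blocks, giving {G} and {H}.
No further refinement is possible. Final partition (6 blocks): {D} | {E} | {C} | {G} | {F} | {H}.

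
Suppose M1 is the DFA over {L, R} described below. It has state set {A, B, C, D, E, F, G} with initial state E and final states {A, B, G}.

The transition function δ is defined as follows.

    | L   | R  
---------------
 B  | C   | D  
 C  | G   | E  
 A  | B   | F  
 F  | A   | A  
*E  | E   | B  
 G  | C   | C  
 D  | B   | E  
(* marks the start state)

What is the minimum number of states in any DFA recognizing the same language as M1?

Reachable states from the start: {B,C,D,E,G}. Unreachable: {A,F} — drop them.
P0 = {B,G} | {C,D,E}.
Split {C,D,E} by δ(·,L) → {C,D} and {E}.
No further refinement is possible. Final partition (3 blocks): {B,G} | {C,D} | {E}.

3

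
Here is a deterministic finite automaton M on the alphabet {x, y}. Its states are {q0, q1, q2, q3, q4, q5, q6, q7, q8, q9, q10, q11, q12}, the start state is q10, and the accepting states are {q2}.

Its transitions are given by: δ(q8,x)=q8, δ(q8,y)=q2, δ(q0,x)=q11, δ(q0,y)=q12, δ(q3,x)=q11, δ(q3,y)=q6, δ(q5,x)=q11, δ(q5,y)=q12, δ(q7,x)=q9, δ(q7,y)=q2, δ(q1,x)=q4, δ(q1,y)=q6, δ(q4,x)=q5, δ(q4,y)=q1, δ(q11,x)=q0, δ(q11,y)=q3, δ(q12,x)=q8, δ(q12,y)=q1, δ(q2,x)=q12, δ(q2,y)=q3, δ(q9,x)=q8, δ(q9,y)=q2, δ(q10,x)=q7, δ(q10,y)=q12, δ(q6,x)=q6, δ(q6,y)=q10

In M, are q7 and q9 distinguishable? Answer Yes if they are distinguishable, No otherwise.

All states are reachable from the start state.
P0 = {q2} | {q0,q1,q3,q4,q5,q6,q7,q8,q9,q10,q11,q12}.
Split {q0,q1,q3,q4,q5,q6,q7,q8,q9,q10,q11,q12} by δ(·,y) → {q0,q1,q3,q4,q5,q6,q10,q11,q12} and {q7,q8,q9}.
Refine {q0,q1,q3,q4,q5,q6,q10,q11,q12} on symbol x: members go to different blocks, giving {q0,q1,q3,q4,q5,q6,q11} and {q10,q12}.
On input y, block {q0,q1,q3,q4,q5,q6,q11} splits into {q1,q3,q4,q11} and {q0,q5,q6}.
Split {q1,q3,q4,q11} by δ(·,x) → {q1,q3} and {q4,q11}.
Refine {q10,q12} on symbol y: members go to different blocks, giving {q10} and {q12}.
On input x, block {q0,q5,q6} splits into {q0,q5} and {q6}.
No further refinement is possible. Final partition (8 blocks): {q2} | {q1,q3} | {q7,q8,q9} | {q10} | {q0,q5} | {q4,q11} | {q12} | {q6}.
q7 and q9 lie in the same block of the stable partition, so they are equivalent — no string distinguishes them.

No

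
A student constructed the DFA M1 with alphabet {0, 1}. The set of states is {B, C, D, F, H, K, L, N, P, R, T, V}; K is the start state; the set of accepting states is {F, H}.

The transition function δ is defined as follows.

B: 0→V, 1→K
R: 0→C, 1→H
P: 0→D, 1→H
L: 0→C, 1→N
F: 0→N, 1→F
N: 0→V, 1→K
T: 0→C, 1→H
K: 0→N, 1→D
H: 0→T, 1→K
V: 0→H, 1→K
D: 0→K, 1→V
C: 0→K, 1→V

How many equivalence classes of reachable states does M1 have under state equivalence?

Reachable states from the start: {C,D,H,K,N,T,V}. Unreachable: {B,F,L,P,R} — drop them.
P0 = {H} | {C,D,K,N,T,V}.
Refine {C,D,K,N,T,V} on symbol 0: members go to different blocks, giving {C,D,K,N,T} and {V}.
Split {C,D,K,N,T} by δ(·,0) → {C,D,K,T} and {N}.
Split {C,D,K,T} by δ(·,0) → {C,D,T} and {K}.
On input 0, block {C,D,T} splits into {C,D} and {T}.
No further refinement is possible. Final partition (6 blocks): {H} | {C,D} | {V} | {N} | {K} | {T}.

6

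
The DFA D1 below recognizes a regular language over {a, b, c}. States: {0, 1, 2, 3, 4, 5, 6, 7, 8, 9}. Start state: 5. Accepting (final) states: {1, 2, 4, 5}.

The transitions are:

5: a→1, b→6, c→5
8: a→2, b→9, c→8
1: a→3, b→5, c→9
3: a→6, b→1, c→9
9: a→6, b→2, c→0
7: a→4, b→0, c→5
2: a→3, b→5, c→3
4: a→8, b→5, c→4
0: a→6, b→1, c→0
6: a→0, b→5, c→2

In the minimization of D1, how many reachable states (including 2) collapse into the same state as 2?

First remove the unreachable states {4,7,8}; 7 states remain.
Initial partition by acceptance: {1,2,5} | {0,3,6,9}.
On input a, block {1,2,5} splits into {1,2} and {5}.
On input b, block {0,3,6,9} splits into {0,3,9} and {6}.
The partition is now stable with 4 blocks: {1,2} | {0,3,9} | {5} | {6}.
State 2 belongs to the block {1,2}, which has 2 states.

2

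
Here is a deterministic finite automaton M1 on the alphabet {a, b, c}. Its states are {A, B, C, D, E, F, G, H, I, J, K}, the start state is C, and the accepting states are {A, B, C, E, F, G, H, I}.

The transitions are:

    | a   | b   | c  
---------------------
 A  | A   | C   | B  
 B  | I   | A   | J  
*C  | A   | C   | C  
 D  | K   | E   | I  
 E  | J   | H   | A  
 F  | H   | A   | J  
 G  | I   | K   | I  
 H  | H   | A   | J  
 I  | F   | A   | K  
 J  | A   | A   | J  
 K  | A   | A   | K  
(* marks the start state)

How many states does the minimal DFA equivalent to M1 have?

4

States {D,E,G} cannot be reached from the start state, so discard them.
Initial partition by acceptance: {A,B,C,F,H,I} | {J,K}.
On input c, block {A,B,C,F,H,I} splits into {B,F,H,I} and {A,C}.
On input c, block {A,C} splits into {A} and {C}.
The partition is now stable with 4 blocks: {B,F,H,I} | {J,K} | {A} | {C}.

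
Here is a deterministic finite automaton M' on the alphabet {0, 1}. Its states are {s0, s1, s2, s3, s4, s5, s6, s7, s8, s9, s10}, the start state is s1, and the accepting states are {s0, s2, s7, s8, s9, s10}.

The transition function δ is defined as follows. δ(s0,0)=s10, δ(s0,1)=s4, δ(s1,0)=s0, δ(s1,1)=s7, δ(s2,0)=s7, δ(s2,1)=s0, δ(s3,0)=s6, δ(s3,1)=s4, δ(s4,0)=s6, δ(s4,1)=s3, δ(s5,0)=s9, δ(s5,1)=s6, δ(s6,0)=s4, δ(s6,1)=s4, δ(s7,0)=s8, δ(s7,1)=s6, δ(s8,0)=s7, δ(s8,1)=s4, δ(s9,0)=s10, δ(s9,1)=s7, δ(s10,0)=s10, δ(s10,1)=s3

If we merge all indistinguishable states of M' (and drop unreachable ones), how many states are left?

First remove the unreachable states {s2,s5,s9}; 8 states remain.
Initial partition by acceptance: {s0,s7,s8,s10} | {s1,s3,s4,s6}.
Split {s1,s3,s4,s6} by δ(·,0) → {s3,s4,s6} and {s1}.
The partition is now stable with 3 blocks: {s0,s7,s8,s10} | {s3,s4,s6} | {s1}.

3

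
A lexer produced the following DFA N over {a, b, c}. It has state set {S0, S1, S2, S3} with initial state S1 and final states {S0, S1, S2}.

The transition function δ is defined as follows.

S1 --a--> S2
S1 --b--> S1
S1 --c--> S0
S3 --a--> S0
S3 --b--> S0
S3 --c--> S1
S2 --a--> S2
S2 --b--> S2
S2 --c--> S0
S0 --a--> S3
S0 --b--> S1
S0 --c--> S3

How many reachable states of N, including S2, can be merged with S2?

2

All states are reachable from the start state.
Initial partition by acceptance: {S0,S1,S2} | {S3}.
On input a, block {S0,S1,S2} splits into {S1,S2} and {S0}.
The partition is now stable with 3 blocks: {S1,S2} | {S3} | {S0}.
The equivalence class containing S2 is {S1,S2}, of size 2.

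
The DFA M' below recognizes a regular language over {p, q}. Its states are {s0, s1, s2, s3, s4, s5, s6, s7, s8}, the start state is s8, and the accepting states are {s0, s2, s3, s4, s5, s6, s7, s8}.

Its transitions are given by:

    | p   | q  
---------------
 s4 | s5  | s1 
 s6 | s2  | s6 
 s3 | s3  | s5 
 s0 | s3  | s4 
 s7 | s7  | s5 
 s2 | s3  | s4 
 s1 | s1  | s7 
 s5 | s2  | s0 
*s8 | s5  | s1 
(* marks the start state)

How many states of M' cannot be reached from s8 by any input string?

1

Starting at s8 and following transitions, the reachable set is {s0, s1, s2, s3, s4, s5, s7, s8}. That leaves s6 unreachable — 1 in total.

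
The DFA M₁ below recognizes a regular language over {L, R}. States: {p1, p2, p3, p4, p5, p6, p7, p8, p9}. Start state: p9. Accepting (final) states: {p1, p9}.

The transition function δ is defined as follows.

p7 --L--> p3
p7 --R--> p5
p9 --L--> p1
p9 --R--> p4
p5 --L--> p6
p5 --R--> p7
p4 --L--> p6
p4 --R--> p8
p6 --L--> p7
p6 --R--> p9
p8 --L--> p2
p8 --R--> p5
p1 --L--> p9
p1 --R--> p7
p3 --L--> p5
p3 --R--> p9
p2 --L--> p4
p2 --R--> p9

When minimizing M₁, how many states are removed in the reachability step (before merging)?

Every one of the 9 states is reachable from p9.

0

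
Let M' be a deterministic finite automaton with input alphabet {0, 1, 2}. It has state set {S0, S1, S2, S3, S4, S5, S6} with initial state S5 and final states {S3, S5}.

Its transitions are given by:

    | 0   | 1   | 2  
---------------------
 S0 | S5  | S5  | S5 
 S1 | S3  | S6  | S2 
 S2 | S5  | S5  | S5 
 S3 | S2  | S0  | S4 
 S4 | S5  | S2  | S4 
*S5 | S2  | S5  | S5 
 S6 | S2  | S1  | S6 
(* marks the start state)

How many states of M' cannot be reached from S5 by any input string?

No path from S5 leads to S0, S1, S3, S4, S6; the other 2 states are all reachable.

5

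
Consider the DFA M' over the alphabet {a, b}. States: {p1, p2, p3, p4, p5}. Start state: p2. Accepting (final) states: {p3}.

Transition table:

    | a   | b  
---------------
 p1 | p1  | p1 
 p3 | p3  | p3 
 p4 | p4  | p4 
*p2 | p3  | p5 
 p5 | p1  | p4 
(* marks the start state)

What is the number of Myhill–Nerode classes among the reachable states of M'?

Initial partition by acceptance: {p3} | {p1,p2,p4,p5}.
On input a, block {p1,p2,p4,p5} splits into {p1,p4,p5} and {p2}.
Stable partition: {p3} | {p1,p4,p5} | {p2} — 3 equivalence classes.

3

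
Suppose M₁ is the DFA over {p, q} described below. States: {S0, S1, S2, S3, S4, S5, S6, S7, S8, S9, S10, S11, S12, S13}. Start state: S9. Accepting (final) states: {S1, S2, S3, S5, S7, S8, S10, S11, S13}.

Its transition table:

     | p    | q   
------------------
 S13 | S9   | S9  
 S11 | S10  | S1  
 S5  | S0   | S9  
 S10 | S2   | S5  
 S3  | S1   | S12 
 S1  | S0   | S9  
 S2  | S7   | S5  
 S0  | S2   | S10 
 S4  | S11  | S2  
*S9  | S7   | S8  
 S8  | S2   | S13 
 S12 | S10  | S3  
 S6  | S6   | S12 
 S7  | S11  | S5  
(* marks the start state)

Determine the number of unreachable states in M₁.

4

BFS from S9 reaches {S0, S1, S2, S5, S7, S8, S9, S10, S11, S13}; the 4 state(s) S3, S4, S6, S12 are never visited.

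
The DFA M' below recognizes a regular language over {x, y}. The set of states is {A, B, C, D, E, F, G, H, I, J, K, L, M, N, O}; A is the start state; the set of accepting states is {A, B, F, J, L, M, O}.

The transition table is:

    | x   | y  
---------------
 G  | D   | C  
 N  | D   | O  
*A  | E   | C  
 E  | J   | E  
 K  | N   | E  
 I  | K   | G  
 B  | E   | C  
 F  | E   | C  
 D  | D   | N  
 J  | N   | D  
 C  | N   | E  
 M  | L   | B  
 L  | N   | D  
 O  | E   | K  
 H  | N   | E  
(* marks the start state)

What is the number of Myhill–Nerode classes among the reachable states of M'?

Reachable states from the start: {A,C,D,E,J,K,N,O}. Unreachable: {B,F,G,H,I,L,M} — drop them.
Initial partition by acceptance: {A,J,O} | {C,D,E,K,N}.
On input x, block {C,D,E,K,N} splits into {C,D,K,N} and {E}.
On input x, block {A,J,O} splits into {A,O} and {J}.
Refine {C,D,K,N} on symbol y: members go to different blocks, giving {C,K} and {D} and {N}.
No further refinement is possible. Final partition (6 blocks): {A,O} | {C,K} | {E} | {J} | {D} | {N}.

6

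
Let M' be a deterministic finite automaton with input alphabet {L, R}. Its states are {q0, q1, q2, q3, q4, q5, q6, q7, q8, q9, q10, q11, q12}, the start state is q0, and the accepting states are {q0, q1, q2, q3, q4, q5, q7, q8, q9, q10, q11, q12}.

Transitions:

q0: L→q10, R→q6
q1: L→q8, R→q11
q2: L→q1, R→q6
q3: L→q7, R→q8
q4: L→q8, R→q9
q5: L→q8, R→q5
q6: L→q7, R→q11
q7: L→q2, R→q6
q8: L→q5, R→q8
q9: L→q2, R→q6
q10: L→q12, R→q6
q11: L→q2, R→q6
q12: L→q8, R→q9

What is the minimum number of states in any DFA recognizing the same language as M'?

5

Reachable states from the start: {q0,q1,q2,q5,q6,q7,q8,q9,q10,q11,q12}. Unreachable: {q3,q4} — drop them.
Start with accepting vs non-accepting: {q0,q1,q2,q5,q7,q8,q9,q10,q11,q12} | {q6}.
On input R, block {q0,q1,q2,q5,q7,q8,q9,q10,q11,q12} splits into {q0,q2,q7,q9,q10,q11} and {q1,q5,q8,q12}.
Split {q0,q2,q7,q9,q10,q11} by δ(·,L) → {q0,q7,q9,q11} and {q2,q10}.
On input R, block {q1,q5,q8,q12} splits into {q1,q12} and {q5,q8}.
The partition is now stable with 5 blocks: {q0,q7,q9,q11} | {q6} | {q1,q12} | {q2,q10} | {q5,q8}.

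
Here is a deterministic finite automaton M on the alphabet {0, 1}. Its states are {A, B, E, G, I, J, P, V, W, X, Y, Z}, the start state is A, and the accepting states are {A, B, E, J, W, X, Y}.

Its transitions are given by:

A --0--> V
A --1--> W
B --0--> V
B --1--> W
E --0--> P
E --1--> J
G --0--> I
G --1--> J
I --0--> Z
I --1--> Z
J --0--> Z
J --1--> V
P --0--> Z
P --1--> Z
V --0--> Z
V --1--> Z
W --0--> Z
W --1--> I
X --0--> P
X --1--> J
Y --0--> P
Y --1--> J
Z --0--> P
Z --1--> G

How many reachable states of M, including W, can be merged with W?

Reachable states from the start: {A,G,I,J,P,V,W,Z}. Unreachable: {B,E,X,Y} — drop them.
P0 = {A,J,W} | {G,I,P,V,Z}.
On input 1, block {A,J,W} splits into {J,W} and {A}.
Split {G,I,P,V,Z} by δ(·,1) → {I,P,V,Z} and {G}.
On input 1, block {I,P,V,Z} splits into {I,P,V} and {Z}.
The partition is now stable with 5 blocks: {J,W} | {I,P,V} | {A} | {G} | {Z}.
The equivalence class containing W is {J,W}, of size 2.

2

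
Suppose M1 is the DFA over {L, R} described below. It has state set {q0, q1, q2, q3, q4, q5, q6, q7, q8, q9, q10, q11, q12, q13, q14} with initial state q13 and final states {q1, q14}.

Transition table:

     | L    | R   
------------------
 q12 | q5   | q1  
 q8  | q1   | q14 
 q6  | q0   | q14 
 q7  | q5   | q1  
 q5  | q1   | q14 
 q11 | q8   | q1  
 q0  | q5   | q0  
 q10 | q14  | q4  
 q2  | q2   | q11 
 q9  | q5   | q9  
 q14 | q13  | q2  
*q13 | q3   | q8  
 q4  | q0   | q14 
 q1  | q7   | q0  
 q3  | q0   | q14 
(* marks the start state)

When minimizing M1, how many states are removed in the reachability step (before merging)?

BFS from q13 reaches {q0, q1, q2, q3, q5, q7, q8, q11, q13, q14}; the 5 state(s) q4, q6, q9, q10, q12 are never visited.

5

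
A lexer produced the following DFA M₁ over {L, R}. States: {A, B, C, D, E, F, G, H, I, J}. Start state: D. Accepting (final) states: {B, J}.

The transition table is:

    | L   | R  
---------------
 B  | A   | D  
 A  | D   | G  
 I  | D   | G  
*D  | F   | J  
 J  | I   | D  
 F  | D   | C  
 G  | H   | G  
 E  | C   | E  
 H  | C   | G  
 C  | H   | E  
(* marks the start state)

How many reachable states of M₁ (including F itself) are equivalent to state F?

2

First remove the unreachable states {A,B}; 8 states remain.
Initial partition by acceptance: {J} | {C,D,E,F,G,H,I}.
Split {C,D,E,F,G,H,I} by δ(·,R) → {C,E,F,G,H,I} and {D}.
On input L, block {C,E,F,G,H,I} splits into {C,E,G,H} and {F,I}.
The partition is now stable with 4 blocks: {J} | {C,E,G,H} | {D} | {F,I}.
State F belongs to the block {F,I}, which has 2 states.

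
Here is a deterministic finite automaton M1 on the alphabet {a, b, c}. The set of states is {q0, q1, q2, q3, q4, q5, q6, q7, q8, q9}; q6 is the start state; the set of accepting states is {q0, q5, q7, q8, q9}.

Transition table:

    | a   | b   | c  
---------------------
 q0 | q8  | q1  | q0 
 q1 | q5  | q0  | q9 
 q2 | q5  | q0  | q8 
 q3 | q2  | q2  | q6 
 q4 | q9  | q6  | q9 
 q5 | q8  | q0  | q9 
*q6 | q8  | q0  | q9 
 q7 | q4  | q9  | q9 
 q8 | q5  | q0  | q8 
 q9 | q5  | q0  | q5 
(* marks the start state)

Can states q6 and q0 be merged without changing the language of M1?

States {q2,q3,q4,q7} cannot be reached from the start state, so discard them.
P0 = {q0,q5,q8,q9} | {q1,q6}.
Split {q0,q5,q8,q9} by δ(·,b) → {q5,q8,q9} and {q0}.
The partition is now stable with 3 blocks: {q5,q8,q9} | {q1,q6} | {q0}.
q6 and q0 end up in different blocks, so they are distinguishable. For instance, the string 'ε' is accepted from only q0.

No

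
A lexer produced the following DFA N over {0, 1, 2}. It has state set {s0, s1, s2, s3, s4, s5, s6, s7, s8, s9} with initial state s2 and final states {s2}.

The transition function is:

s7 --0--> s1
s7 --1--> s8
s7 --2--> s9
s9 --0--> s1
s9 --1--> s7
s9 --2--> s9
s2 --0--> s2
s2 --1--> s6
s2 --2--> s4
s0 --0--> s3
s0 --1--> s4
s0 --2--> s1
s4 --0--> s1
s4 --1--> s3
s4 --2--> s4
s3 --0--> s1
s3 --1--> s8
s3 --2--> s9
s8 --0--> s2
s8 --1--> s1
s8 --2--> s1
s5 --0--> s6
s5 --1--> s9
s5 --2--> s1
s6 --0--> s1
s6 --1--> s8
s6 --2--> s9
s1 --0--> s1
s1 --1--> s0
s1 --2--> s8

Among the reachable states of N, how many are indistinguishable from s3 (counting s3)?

Reachable states from the start: {s0,s1,s2,s3,s4,s6,s7,s8,s9}. Unreachable: {s5} — drop them.
P0 = {s2} | {s0,s1,s3,s4,s6,s7,s8,s9}.
Refine {s0,s1,s3,s4,s6,s7,s8,s9} on symbol 0: members go to different blocks, giving {s0,s1,s3,s4,s6,s7,s9} and {s8}.
Refine {s0,s1,s3,s4,s6,s7,s9} on symbol 1: members go to different blocks, giving {s0,s1,s4,s9} and {s3,s6,s7}.
Refine {s0,s1,s4,s9} on symbol 0: members go to different blocks, giving {s1,s4,s9} and {s0}.
Split {s1,s4,s9} by δ(·,1) → {s4,s9} and {s1}.
No further refinement is possible. Final partition (6 blocks): {s2} | {s4,s9} | {s8} | {s3,s6,s7} | {s0} | {s1}.
The equivalence class containing s3 is {s3,s6,s7}, of size 3.

3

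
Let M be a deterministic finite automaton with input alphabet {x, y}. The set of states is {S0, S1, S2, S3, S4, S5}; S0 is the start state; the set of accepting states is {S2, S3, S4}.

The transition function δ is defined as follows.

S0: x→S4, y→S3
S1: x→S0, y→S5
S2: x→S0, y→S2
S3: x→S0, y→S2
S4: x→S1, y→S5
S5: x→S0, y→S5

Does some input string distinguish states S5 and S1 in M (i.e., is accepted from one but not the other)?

No

Every state is reachable, so we keep all 6.
P0 = {S2,S3,S4} | {S0,S1,S5}.
Split {S2,S3,S4} by δ(·,y) → {S2,S3} and {S4}.
On input x, block {S0,S1,S5} splits into {S1,S5} and {S0}.
The partition is now stable with 4 blocks: {S2,S3} | {S1,S5} | {S4} | {S0}.
S5 and S1 lie in the same block of the stable partition, so they are equivalent — no string distinguishes them.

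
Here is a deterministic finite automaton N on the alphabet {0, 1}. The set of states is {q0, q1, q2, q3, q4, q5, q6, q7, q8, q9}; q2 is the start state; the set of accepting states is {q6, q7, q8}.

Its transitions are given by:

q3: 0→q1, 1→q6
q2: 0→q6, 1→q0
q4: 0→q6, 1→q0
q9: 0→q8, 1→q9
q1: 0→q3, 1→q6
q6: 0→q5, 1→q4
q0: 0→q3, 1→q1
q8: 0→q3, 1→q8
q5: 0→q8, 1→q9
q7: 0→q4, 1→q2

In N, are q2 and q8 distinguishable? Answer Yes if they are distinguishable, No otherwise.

States {q7} cannot be reached from the start state, so discard them.
Start with accepting vs non-accepting: {q6,q8} | {q0,q1,q2,q3,q4,q5,q9}.
On input 1, block {q6,q8} splits into {q6} and {q8}.
Split {q0,q1,q2,q3,q4,q5,q9} by δ(·,0) → {q0,q1,q3} and {q2,q4} and {q5,q9}.
On input 1, block {q0,q1,q3} splits into {q1,q3} and {q0}.
The partition is now stable with 6 blocks: {q6} | {q1,q3} | {q8} | {q2,q4} | {q5,q9} | {q0}.
q2 and q8 end up in different blocks, so they are distinguishable. For instance, the string 'ε' is accepted from only q8.

Yes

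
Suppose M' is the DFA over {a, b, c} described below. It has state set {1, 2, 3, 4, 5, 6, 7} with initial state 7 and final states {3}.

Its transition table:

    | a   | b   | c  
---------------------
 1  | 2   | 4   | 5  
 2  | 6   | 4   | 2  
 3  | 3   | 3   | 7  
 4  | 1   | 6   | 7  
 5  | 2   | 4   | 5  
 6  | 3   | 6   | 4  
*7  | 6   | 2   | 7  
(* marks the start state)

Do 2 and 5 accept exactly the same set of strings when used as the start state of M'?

P0 = {3} | {1,2,4,5,6,7}.
Refine {1,2,4,5,6,7} on symbol a: members go to different blocks, giving {1,2,4,5,7} and {6}.
On input a, block {1,2,4,5,7} splits into {1,4,5} and {2,7}.
Split {1,4,5} by δ(·,a) → {1,5} and {4}.
Refine {2,7} on symbol b: members go to different blocks, giving {2} and {7}.
Stable partition: {3} | {1,5} | {6} | {2} | {4} | {7} — 6 equivalence classes.
2 and 5 end up in different blocks, so they are distinguishable. For instance, the string 'aa' is accepted from only 2.

No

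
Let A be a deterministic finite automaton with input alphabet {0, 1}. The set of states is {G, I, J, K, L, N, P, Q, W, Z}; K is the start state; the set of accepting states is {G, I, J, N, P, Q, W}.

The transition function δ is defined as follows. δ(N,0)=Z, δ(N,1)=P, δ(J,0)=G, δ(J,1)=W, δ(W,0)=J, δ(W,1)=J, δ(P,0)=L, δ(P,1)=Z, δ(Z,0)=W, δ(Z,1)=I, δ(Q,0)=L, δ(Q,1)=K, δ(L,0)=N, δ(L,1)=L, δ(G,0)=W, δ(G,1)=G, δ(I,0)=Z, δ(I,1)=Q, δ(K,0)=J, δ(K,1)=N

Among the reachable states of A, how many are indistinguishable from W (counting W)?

All states are reachable from the start state.
Initial partition by acceptance: {G,I,J,N,P,Q,W} | {K,L,Z}.
Split {G,I,J,N,P,Q,W} by δ(·,0) → {I,N,P,Q} and {G,J,W}.
On input 1, block {I,N,P,Q} splits into {I,N} and {P,Q}.
On input 0, block {K,L,Z} splits into {K,Z} and {L}.
The partition is now stable with 5 blocks: {I,N} | {K,Z} | {G,J,W} | {P,Q} | {L}.
The equivalence class containing W is {G,J,W}, of size 3.

3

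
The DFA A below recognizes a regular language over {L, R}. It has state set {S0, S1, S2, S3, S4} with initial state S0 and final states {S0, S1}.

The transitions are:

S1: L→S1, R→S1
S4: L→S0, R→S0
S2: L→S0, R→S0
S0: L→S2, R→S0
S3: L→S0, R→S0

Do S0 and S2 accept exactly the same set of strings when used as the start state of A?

No

States {S1,S3,S4} cannot be reached from the start state, so discard them.
Start with accepting vs non-accepting: {S0} | {S2}.
The partition is now stable with 2 blocks: {S0} | {S2}.
S0 and S2 end up in different blocks, so they are distinguishable. For instance, the string 'ε' is accepted from only S0.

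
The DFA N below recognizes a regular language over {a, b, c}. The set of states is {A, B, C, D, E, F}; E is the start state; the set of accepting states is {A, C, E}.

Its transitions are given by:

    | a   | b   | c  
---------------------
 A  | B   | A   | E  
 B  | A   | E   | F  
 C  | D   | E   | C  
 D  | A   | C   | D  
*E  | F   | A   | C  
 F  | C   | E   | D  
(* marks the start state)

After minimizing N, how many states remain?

2

P0 = {A,C,E} | {B,D,F}.
Stable partition: {A,C,E} | {B,D,F} — 2 equivalence classes.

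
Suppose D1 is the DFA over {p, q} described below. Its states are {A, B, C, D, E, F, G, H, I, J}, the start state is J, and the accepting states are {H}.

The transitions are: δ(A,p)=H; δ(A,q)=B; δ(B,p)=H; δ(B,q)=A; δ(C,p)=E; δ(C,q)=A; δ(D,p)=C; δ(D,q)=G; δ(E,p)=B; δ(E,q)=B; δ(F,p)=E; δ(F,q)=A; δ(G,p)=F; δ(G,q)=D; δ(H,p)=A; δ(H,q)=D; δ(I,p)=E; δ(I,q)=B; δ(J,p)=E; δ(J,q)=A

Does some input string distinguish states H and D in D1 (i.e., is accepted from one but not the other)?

Reachable states from the start: {A,B,C,D,E,F,G,H,J}. Unreachable: {I} — drop them.
Start with accepting vs non-accepting: {H} | {A,B,C,D,E,F,G,J}.
Refine {A,B,C,D,E,F,G,J} on symbol p: members go to different blocks, giving {C,D,E,F,G,J} and {A,B}.
Refine {C,D,E,F,G,J} on symbol p: members go to different blocks, giving {C,D,F,G,J} and {E}.
Refine {C,D,F,G,J} on symbol p: members go to different blocks, giving {C,F,J} and {D,G}.
The partition is now stable with 5 blocks: {H} | {C,F,J} | {A,B} | {E} | {D,G}.
H and D end up in different blocks, so they are distinguishable. For instance, the string 'ε' is accepted from only H.

Yes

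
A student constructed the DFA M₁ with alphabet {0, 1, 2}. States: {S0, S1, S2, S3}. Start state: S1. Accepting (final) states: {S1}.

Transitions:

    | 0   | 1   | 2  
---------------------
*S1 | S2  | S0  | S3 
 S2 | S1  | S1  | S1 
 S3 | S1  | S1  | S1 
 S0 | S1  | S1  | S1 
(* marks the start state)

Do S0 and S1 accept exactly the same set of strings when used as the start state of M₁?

No

Start with accepting vs non-accepting: {S1} | {S0,S2,S3}.
Stable partition: {S1} | {S0,S2,S3} — 2 equivalence classes.
S0 and S1 end up in different blocks, so they are distinguishable. For instance, the string 'ε' is accepted from only S1.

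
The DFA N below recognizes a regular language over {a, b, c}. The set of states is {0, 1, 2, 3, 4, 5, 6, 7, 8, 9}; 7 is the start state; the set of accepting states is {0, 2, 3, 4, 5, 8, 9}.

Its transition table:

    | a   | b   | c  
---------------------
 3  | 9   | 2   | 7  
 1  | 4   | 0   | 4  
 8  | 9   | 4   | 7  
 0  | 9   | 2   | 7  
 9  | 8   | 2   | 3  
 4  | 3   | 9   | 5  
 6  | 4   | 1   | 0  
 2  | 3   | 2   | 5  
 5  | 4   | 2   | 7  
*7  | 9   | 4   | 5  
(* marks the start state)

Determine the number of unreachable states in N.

3

Starting at 7 and following transitions, the reachable set is {2, 3, 4, 5, 7, 8, 9}. That leaves 0, 1, 6 unreachable — 3 in total.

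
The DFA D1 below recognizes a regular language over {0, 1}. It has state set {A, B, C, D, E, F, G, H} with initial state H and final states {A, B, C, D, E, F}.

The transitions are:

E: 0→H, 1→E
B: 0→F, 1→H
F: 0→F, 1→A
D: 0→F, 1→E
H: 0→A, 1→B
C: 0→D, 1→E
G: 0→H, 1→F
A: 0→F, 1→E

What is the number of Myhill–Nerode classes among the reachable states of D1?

5

Reachable states from the start: {A,B,E,F,H}. Unreachable: {C,D,G} — drop them.
Start with accepting vs non-accepting: {A,B,E,F} | {H}.
Split {A,B,E,F} by δ(·,0) → {A,B,F} and {E}.
Split {A,B,F} by δ(·,1) → {A} and {B} and {F}.
The partition is now stable with 5 blocks: {A} | {H} | {E} | {B} | {F}.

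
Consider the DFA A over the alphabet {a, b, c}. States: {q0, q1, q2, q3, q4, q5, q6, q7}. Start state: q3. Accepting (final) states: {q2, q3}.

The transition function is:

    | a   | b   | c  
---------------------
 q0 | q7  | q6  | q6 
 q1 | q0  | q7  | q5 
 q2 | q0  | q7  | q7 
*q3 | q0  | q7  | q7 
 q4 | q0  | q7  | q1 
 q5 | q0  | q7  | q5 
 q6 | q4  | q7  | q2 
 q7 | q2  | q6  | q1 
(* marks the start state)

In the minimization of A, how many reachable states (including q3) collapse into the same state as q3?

2

All states are reachable from the start state.
Initial partition by acceptance: {q2,q3} | {q0,q1,q4,q5,q6,q7}.
Refine {q0,q1,q4,q5,q6,q7} on symbol a: members go to different blocks, giving {q0,q1,q4,q5,q6} and {q7}.
Refine {q0,q1,q4,q5,q6} on symbol a: members go to different blocks, giving {q1,q4,q5,q6} and {q0}.
On input a, block {q1,q4,q5,q6} splits into {q1,q4,q5} and {q6}.
Stable partition: {q2,q3} | {q1,q4,q5} | {q7} | {q0} | {q6} — 5 equivalence classes.
The equivalence class containing q3 is {q2,q3}, of size 2.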